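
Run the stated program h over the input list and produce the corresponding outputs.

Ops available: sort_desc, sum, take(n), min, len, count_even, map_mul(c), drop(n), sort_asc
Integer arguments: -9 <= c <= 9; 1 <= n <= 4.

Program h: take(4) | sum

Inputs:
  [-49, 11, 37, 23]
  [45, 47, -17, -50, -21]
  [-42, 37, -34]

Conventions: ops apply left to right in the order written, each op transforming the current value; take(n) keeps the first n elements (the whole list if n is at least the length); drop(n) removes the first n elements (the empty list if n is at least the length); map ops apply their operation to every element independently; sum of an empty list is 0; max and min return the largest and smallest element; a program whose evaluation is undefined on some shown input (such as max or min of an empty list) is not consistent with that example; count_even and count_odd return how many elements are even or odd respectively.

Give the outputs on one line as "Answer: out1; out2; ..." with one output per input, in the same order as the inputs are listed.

Execution, op by op:
  [-49, 11, 37, 23] -> [-49, 11, 37, 23] -> 22
  [45, 47, -17, -50, -21] -> [45, 47, -17, -50] -> 25
  [-42, 37, -34] -> [-42, 37, -34] -> -39

22; 25; -39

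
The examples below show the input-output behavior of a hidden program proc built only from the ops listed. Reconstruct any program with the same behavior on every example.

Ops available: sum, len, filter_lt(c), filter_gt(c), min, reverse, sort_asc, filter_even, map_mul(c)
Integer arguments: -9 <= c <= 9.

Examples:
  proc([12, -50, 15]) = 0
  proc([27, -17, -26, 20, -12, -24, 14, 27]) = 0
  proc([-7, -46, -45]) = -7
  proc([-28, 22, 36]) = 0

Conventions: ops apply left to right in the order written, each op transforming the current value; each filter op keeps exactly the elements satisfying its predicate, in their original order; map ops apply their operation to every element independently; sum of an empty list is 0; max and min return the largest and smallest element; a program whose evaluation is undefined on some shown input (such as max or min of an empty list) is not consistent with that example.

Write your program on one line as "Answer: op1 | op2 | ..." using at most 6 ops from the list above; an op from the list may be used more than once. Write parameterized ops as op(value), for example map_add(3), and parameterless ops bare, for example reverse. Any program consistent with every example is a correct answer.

sort_asc | filter_lt(-3) | reverse | filter_gt(-8) | sum

Check, running the answer program on each example:
  [12, -50, 15] -> [-50, 12, 15] -> [-50] -> [-50] -> [] -> 0
  [27, -17, -26, 20, -12, -24, 14, 27] -> [-26, -24, -17, -12, 14, 20, 27, 27] -> [-26, -24, -17, -12] -> [-12, -17, -24, -26] -> [] -> 0
  [-7, -46, -45] -> [-46, -45, -7] -> [-46, -45, -7] -> [-7, -45, -46] -> [-7] -> -7
  [-28, 22, 36] -> [-28, 22, 36] -> [-28] -> [-28] -> [] -> 0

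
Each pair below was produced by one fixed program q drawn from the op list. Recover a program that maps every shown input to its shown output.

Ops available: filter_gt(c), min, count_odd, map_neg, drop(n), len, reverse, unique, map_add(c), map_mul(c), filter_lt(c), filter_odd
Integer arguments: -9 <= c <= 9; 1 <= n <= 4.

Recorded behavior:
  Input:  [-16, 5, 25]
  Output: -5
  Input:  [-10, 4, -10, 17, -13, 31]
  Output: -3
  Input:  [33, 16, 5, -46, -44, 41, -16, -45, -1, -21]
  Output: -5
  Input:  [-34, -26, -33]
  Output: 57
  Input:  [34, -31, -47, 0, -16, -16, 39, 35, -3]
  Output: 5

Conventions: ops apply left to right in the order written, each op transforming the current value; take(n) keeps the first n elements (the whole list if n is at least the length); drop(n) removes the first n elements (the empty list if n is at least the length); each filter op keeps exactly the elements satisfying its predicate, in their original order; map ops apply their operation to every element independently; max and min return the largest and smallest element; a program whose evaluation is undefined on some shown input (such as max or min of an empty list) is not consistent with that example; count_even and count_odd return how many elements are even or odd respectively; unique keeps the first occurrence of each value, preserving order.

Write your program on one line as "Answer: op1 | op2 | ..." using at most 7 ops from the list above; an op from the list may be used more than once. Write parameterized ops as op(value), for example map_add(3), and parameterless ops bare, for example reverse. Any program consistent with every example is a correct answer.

unique | filter_lt(6) | map_add(-6) | map_mul(-2) | map_add(-7) | min

Check, running the answer program on each example:
  [-16, 5, 25] -> [-16, 5, 25] -> [-16, 5] -> [-22, -1] -> [44, 2] -> [37, -5] -> -5
  [-10, 4, -10, 17, -13, 31] -> [-10, 4, 17, -13, 31] -> [-10, 4, -13] -> [-16, -2, -19] -> [32, 4, 38] -> [25, -3, 31] -> -3
  [33, 16, 5, -46, -44, 41, -16, -45, -1, -21] -> [33, 16, 5, -46, -44, 41, -16, -45, -1, -21] -> [5, -46, -44, -16, -45, -1, -21] -> [-1, -52, -50, -22, -51, -7, -27] -> [2, 104, 100, 44, 102, 14, 54] -> [-5, 97, 93, 37, 95, 7, 47] -> -5
  [-34, -26, -33] -> [-34, -26, -33] -> [-34, -26, -33] -> [-40, -32, -39] -> [80, 64, 78] -> [73, 57, 71] -> 57
  [34, -31, -47, 0, -16, -16, 39, 35, -3] -> [34, -31, -47, 0, -16, 39, 35, -3] -> [-31, -47, 0, -16, -3] -> [-37, -53, -6, -22, -9] -> [74, 106, 12, 44, 18] -> [67, 99, 5, 37, 11] -> 5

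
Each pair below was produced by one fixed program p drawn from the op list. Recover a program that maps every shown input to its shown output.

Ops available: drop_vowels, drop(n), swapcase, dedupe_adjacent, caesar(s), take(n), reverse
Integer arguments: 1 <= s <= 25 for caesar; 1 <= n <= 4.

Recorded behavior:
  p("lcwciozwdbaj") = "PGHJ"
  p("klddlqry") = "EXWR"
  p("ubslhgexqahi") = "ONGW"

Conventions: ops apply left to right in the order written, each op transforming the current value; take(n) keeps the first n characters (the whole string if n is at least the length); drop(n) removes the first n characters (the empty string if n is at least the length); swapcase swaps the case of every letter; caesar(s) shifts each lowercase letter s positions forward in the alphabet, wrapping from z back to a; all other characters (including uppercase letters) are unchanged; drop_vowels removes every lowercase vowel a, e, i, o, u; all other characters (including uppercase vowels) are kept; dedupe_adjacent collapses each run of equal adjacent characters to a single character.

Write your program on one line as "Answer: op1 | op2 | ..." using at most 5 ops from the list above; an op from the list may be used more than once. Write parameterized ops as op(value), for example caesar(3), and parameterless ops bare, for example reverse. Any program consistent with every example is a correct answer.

caesar(6) | drop(1) | swapcase | reverse | take(4)

Check, running the answer program on each example:
  "lcwciozwdbaj" -> "ricioufcjhgp" -> "icioufcjhgp" -> "ICIOUFCJHGP" -> "PGHJCFUOICI" -> "PGHJ"
  "klddlqry" -> "qrjjrwxe" -> "rjjrwxe" -> "RJJRWXE" -> "EXWRJJR" -> "EXWR"
  "ubslhgexqahi" -> "ahyrnmkdwgno" -> "hyrnmkdwgno" -> "HYRNMKDWGNO" -> "ONGWDKMNRYH" -> "ONGW"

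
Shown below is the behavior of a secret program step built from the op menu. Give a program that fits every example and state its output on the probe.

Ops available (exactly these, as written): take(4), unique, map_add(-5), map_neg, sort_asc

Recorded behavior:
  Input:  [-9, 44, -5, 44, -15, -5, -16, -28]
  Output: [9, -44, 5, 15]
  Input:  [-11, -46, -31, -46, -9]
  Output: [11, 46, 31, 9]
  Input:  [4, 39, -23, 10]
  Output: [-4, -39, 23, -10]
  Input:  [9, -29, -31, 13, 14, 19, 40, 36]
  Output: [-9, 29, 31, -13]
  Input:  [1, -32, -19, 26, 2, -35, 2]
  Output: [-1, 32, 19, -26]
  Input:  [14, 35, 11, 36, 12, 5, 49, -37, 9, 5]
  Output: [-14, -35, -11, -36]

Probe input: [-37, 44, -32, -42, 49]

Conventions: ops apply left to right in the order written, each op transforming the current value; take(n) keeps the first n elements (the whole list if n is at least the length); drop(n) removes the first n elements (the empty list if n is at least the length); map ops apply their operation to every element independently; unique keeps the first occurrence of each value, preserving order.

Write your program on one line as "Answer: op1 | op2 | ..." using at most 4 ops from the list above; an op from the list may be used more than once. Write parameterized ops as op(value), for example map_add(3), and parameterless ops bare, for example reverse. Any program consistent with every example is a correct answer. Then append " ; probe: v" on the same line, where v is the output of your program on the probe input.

map_neg | unique | take(4) ; probe: [37, -44, 32, 42]

Check, running the answer program on each example:
  [-9, 44, -5, 44, -15, -5, -16, -28] -> [9, -44, 5, -44, 15, 5, 16, 28] -> [9, -44, 5, 15, 16, 28] -> [9, -44, 5, 15]
  [-11, -46, -31, -46, -9] -> [11, 46, 31, 46, 9] -> [11, 46, 31, 9] -> [11, 46, 31, 9]
  [4, 39, -23, 10] -> [-4, -39, 23, -10] -> [-4, -39, 23, -10] -> [-4, -39, 23, -10]
  [9, -29, -31, 13, 14, 19, 40, 36] -> [-9, 29, 31, -13, -14, -19, -40, -36] -> [-9, 29, 31, -13, -14, -19, -40, -36] -> [-9, 29, 31, -13]
  [1, -32, -19, 26, 2, -35, 2] -> [-1, 32, 19, -26, -2, 35, -2] -> [-1, 32, 19, -26, -2, 35] -> [-1, 32, 19, -26]
  [14, 35, 11, 36, 12, 5, 49, -37, 9, 5] -> [-14, -35, -11, -36, -12, -5, -49, 37, -9, -5] -> [-14, -35, -11, -36, -12, -5, -49, 37, -9] -> [-14, -35, -11, -36]
  probe: [-37, 44, -32, -42, 49] -> [37, -44, 32, 42, -49] -> [37, -44, 32, 42, -49] -> [37, -44, 32, 42]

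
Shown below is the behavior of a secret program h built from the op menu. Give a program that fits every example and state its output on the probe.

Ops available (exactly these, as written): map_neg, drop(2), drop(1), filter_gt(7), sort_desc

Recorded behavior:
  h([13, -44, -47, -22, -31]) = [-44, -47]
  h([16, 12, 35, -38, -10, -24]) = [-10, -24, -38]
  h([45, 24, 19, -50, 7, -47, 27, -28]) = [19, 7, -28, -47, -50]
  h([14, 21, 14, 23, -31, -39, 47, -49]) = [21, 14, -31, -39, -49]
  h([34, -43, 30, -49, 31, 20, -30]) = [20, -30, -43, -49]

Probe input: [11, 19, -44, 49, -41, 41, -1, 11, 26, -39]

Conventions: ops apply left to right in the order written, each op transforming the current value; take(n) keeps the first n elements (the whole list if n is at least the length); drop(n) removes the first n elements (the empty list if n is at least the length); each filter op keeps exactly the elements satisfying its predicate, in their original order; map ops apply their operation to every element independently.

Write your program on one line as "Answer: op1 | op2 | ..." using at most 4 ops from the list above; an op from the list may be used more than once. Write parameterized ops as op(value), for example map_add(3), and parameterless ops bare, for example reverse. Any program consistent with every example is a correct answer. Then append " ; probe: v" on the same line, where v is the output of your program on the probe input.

drop(1) | sort_desc | drop(2) ; probe: [26, 19, 11, -1, -39, -41, -44]

Check, running the answer program on each example:
  [13, -44, -47, -22, -31] -> [-44, -47, -22, -31] -> [-22, -31, -44, -47] -> [-44, -47]
  [16, 12, 35, -38, -10, -24] -> [12, 35, -38, -10, -24] -> [35, 12, -10, -24, -38] -> [-10, -24, -38]
  [45, 24, 19, -50, 7, -47, 27, -28] -> [24, 19, -50, 7, -47, 27, -28] -> [27, 24, 19, 7, -28, -47, -50] -> [19, 7, -28, -47, -50]
  [14, 21, 14, 23, -31, -39, 47, -49] -> [21, 14, 23, -31, -39, 47, -49] -> [47, 23, 21, 14, -31, -39, -49] -> [21, 14, -31, -39, -49]
  [34, -43, 30, -49, 31, 20, -30] -> [-43, 30, -49, 31, 20, -30] -> [31, 30, 20, -30, -43, -49] -> [20, -30, -43, -49]
  probe: [11, 19, -44, 49, -41, 41, -1, 11, 26, -39] -> [19, -44, 49, -41, 41, -1, 11, 26, -39] -> [49, 41, 26, 19, 11, -1, -39, -41, -44] -> [26, 19, 11, -1, -39, -41, -44]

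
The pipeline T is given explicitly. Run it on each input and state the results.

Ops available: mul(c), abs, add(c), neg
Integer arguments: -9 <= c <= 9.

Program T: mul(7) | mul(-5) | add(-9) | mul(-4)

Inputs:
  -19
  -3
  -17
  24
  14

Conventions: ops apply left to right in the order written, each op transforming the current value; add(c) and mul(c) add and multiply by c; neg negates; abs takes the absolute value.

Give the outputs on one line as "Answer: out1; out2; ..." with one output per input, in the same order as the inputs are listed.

-2624; -384; -2344; 3396; 1996

Execution, op by op:
  -19 -> -133 -> 665 -> 656 -> -2624
  -3 -> -21 -> 105 -> 96 -> -384
  -17 -> -119 -> 595 -> 586 -> -2344
  24 -> 168 -> -840 -> -849 -> 3396
  14 -> 98 -> -490 -> -499 -> 1996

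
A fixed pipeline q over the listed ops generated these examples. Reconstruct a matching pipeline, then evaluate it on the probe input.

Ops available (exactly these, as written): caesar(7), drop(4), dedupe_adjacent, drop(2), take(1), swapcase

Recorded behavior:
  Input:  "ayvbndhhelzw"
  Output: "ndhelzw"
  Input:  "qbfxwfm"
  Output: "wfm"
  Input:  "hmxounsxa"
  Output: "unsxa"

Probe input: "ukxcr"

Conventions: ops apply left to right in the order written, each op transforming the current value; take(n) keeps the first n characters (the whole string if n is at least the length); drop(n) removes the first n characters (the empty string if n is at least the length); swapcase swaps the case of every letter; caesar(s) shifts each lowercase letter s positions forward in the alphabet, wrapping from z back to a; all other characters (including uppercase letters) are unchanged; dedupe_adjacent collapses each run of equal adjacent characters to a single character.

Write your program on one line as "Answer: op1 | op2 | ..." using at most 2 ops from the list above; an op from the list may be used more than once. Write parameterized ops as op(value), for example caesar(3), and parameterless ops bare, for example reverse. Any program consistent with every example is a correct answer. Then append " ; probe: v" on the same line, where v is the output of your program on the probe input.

drop(4) | dedupe_adjacent ; probe: "r"

Check, running the answer program on each example:
  "ayvbndhhelzw" -> "ndhhelzw" -> "ndhelzw"
  "qbfxwfm" -> "wfm" -> "wfm"
  "hmxounsxa" -> "unsxa" -> "unsxa"
  probe: "ukxcr" -> "r" -> "r"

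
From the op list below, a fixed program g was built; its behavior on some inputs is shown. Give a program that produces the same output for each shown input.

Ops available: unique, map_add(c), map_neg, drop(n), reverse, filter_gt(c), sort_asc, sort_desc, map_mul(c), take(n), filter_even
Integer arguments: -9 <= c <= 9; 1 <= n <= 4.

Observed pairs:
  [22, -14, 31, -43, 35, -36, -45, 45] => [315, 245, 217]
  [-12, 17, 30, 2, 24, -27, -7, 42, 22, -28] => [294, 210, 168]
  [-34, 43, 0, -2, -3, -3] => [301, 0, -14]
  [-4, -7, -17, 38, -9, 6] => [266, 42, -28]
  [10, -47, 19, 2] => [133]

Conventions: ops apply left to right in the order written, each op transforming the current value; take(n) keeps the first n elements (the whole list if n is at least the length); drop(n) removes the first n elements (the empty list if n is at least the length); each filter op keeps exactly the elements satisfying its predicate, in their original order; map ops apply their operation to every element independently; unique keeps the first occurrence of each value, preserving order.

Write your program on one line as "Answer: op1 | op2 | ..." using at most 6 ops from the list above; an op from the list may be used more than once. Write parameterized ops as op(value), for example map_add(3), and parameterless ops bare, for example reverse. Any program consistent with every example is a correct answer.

map_mul(7) | sort_asc | drop(3) | sort_desc | take(3)

Check, running the answer program on each example:
  [22, -14, 31, -43, 35, -36, -45, 45] -> [154, -98, 217, -301, 245, -252, -315, 315] -> [-315, -301, -252, -98, 154, 217, 245, 315] -> [-98, 154, 217, 245, 315] -> [315, 245, 217, 154, -98] -> [315, 245, 217]
  [-12, 17, 30, 2, 24, -27, -7, 42, 22, -28] -> [-84, 119, 210, 14, 168, -189, -49, 294, 154, -196] -> [-196, -189, -84, -49, 14, 119, 154, 168, 210, 294] -> [-49, 14, 119, 154, 168, 210, 294] -> [294, 210, 168, 154, 119, 14, -49] -> [294, 210, 168]
  [-34, 43, 0, -2, -3, -3] -> [-238, 301, 0, -14, -21, -21] -> [-238, -21, -21, -14, 0, 301] -> [-14, 0, 301] -> [301, 0, -14] -> [301, 0, -14]
  [-4, -7, -17, 38, -9, 6] -> [-28, -49, -119, 266, -63, 42] -> [-119, -63, -49, -28, 42, 266] -> [-28, 42, 266] -> [266, 42, -28] -> [266, 42, -28]
  [10, -47, 19, 2] -> [70, -329, 133, 14] -> [-329, 14, 70, 133] -> [133] -> [133] -> [133]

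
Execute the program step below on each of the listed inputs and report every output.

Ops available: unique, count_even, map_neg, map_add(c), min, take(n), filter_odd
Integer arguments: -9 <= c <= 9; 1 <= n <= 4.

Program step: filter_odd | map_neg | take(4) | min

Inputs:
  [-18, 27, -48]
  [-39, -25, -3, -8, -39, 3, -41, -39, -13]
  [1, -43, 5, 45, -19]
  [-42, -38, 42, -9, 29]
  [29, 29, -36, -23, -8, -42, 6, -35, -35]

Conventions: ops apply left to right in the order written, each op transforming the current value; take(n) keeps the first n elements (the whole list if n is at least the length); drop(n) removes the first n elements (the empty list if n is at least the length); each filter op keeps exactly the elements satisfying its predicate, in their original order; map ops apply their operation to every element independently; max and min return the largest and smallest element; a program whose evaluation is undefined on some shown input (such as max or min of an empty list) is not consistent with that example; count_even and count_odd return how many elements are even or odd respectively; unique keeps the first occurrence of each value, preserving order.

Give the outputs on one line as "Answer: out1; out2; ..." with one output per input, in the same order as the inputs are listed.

Execution, op by op:
  [-18, 27, -48] -> [27] -> [-27] -> [-27] -> -27
  [-39, -25, -3, -8, -39, 3, -41, -39, -13] -> [-39, -25, -3, -39, 3, -41, -39, -13] -> [39, 25, 3, 39, -3, 41, 39, 13] -> [39, 25, 3, 39] -> 3
  [1, -43, 5, 45, -19] -> [1, -43, 5, 45, -19] -> [-1, 43, -5, -45, 19] -> [-1, 43, -5, -45] -> -45
  [-42, -38, 42, -9, 29] -> [-9, 29] -> [9, -29] -> [9, -29] -> -29
  [29, 29, -36, -23, -8, -42, 6, -35, -35] -> [29, 29, -23, -35, -35] -> [-29, -29, 23, 35, 35] -> [-29, -29, 23, 35] -> -29

-27; 3; -45; -29; -29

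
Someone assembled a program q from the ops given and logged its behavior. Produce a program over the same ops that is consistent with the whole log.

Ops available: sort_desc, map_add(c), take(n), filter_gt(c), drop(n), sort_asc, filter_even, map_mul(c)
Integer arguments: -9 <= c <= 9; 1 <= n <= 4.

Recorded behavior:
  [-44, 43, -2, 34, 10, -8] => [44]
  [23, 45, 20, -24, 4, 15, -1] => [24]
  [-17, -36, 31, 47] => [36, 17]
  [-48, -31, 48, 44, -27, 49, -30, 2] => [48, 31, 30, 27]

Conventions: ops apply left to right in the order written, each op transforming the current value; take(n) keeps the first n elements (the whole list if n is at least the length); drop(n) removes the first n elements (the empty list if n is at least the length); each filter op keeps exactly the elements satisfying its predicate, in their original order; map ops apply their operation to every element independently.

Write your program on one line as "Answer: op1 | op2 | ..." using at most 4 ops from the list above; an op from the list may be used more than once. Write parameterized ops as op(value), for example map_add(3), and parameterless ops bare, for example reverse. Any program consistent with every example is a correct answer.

sort_asc | map_mul(-1) | filter_gt(0) | filter_gt(8)

Check, running the answer program on each example:
  [-44, 43, -2, 34, 10, -8] -> [-44, -8, -2, 10, 34, 43] -> [44, 8, 2, -10, -34, -43] -> [44, 8, 2] -> [44]
  [23, 45, 20, -24, 4, 15, -1] -> [-24, -1, 4, 15, 20, 23, 45] -> [24, 1, -4, -15, -20, -23, -45] -> [24, 1] -> [24]
  [-17, -36, 31, 47] -> [-36, -17, 31, 47] -> [36, 17, -31, -47] -> [36, 17] -> [36, 17]
  [-48, -31, 48, 44, -27, 49, -30, 2] -> [-48, -31, -30, -27, 2, 44, 48, 49] -> [48, 31, 30, 27, -2, -44, -48, -49] -> [48, 31, 30, 27] -> [48, 31, 30, 27]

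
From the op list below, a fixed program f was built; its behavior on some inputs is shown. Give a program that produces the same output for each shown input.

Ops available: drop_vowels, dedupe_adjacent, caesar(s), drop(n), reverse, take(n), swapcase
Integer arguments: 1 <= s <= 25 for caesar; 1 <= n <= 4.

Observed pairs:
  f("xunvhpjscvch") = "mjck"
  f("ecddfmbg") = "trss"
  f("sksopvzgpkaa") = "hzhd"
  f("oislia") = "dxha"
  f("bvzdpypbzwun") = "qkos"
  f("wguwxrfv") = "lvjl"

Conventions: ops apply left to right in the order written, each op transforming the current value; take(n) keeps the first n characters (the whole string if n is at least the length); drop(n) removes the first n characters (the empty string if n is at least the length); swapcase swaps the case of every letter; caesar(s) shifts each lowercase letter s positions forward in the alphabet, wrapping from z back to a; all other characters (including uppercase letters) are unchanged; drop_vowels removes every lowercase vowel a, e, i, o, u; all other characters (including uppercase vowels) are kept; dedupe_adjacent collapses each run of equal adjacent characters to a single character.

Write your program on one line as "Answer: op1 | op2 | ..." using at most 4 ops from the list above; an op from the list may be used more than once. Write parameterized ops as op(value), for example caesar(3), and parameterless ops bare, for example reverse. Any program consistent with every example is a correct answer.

reverse | caesar(15) | reverse | take(4)

Check, running the answer program on each example:
  "xunvhpjscvch" -> "hcvcsjphvnux" -> "wrkrhyewkcjm" -> "mjckweyhrkrw" -> "mjck"
  "ecddfmbg" -> "gbmfddce" -> "vqbussrt" -> "trssubqv" -> "trss"
  "sksopvzgpkaa" -> "aakpgzvposks" -> "ppzevokedhzh" -> "hzhdekovezpp" -> "hzhd"
  "oislia" -> "ailsio" -> "pxahxd" -> "dxhaxp" -> "dxha"
  "bvzdpypbzwun" -> "nuwzbpypdzvb" -> "cjloqenesokq" -> "qkoseneqoljc" -> "qkos"
  "wguwxrfv" -> "vfrxwugw" -> "kugmljvl" -> "lvjlmguk" -> "lvjl"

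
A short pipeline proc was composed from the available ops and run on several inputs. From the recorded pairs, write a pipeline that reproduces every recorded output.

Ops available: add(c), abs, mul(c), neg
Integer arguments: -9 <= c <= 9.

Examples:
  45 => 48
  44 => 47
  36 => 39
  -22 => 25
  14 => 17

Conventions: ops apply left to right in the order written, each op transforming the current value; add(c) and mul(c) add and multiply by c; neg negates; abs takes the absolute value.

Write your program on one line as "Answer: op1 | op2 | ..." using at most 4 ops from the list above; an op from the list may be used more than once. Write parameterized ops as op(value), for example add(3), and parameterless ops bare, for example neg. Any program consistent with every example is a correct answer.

neg | abs | add(-4) | add(7)

Check, running the answer program on each example:
  45 -> -45 -> 45 -> 41 -> 48
  44 -> -44 -> 44 -> 40 -> 47
  36 -> -36 -> 36 -> 32 -> 39
  -22 -> 22 -> 22 -> 18 -> 25
  14 -> -14 -> 14 -> 10 -> 17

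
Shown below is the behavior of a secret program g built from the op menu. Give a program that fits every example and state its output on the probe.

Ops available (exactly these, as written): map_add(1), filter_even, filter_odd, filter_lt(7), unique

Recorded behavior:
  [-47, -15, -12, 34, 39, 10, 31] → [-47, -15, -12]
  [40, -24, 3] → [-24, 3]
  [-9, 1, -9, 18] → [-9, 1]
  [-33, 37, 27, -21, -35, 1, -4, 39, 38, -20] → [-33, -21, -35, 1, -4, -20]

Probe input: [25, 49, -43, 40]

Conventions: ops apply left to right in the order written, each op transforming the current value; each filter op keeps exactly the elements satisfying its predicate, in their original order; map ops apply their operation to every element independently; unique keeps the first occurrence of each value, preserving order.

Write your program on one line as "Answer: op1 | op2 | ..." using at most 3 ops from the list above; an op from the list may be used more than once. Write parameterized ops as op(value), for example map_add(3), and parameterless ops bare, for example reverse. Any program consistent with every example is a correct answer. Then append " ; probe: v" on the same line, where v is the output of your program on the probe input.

unique | filter_lt(7) ; probe: [-43]

Check, running the answer program on each example:
  [-47, -15, -12, 34, 39, 10, 31] -> [-47, -15, -12, 34, 39, 10, 31] -> [-47, -15, -12]
  [40, -24, 3] -> [40, -24, 3] -> [-24, 3]
  [-9, 1, -9, 18] -> [-9, 1, 18] -> [-9, 1]
  [-33, 37, 27, -21, -35, 1, -4, 39, 38, -20] -> [-33, 37, 27, -21, -35, 1, -4, 39, 38, -20] -> [-33, -21, -35, 1, -4, -20]
  probe: [25, 49, -43, 40] -> [25, 49, -43, 40] -> [-43]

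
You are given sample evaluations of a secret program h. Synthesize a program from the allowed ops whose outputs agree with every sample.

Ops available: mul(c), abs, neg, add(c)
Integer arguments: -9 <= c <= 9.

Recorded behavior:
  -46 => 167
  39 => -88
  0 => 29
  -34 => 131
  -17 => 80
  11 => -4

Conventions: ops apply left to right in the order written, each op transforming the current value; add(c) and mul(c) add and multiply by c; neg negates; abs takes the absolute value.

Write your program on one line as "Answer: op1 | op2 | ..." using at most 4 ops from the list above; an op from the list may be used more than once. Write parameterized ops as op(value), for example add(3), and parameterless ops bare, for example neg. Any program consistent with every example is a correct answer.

add(-7) | mul(3) | add(-8) | neg

Check, running the answer program on each example:
  -46 -> -53 -> -159 -> -167 -> 167
  39 -> 32 -> 96 -> 88 -> -88
  0 -> -7 -> -21 -> -29 -> 29
  -34 -> -41 -> -123 -> -131 -> 131
  -17 -> -24 -> -72 -> -80 -> 80
  11 -> 4 -> 12 -> 4 -> -4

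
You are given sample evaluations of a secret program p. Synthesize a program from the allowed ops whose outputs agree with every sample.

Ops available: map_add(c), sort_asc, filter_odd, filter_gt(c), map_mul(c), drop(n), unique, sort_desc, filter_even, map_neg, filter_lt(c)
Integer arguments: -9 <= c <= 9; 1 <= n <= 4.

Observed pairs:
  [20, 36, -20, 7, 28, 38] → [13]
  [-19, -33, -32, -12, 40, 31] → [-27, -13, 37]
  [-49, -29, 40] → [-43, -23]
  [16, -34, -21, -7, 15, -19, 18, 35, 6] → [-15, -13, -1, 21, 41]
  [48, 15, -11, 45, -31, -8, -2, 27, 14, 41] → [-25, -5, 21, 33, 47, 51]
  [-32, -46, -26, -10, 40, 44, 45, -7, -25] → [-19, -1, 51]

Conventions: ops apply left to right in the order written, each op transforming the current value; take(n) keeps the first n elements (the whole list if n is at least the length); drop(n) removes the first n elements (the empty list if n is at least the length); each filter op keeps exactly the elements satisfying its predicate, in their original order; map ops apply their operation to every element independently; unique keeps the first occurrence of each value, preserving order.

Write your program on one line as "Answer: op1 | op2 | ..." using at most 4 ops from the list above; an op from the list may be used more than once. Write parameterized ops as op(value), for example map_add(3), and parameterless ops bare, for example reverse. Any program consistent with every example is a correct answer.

map_add(6) | sort_asc | filter_odd

Check, running the answer program on each example:
  [20, 36, -20, 7, 28, 38] -> [26, 42, -14, 13, 34, 44] -> [-14, 13, 26, 34, 42, 44] -> [13]
  [-19, -33, -32, -12, 40, 31] -> [-13, -27, -26, -6, 46, 37] -> [-27, -26, -13, -6, 37, 46] -> [-27, -13, 37]
  [-49, -29, 40] -> [-43, -23, 46] -> [-43, -23, 46] -> [-43, -23]
  [16, -34, -21, -7, 15, -19, 18, 35, 6] -> [22, -28, -15, -1, 21, -13, 24, 41, 12] -> [-28, -15, -13, -1, 12, 21, 22, 24, 41] -> [-15, -13, -1, 21, 41]
  [48, 15, -11, 45, -31, -8, -2, 27, 14, 41] -> [54, 21, -5, 51, -25, -2, 4, 33, 20, 47] -> [-25, -5, -2, 4, 20, 21, 33, 47, 51, 54] -> [-25, -5, 21, 33, 47, 51]
  [-32, -46, -26, -10, 40, 44, 45, -7, -25] -> [-26, -40, -20, -4, 46, 50, 51, -1, -19] -> [-40, -26, -20, -19, -4, -1, 46, 50, 51] -> [-19, -1, 51]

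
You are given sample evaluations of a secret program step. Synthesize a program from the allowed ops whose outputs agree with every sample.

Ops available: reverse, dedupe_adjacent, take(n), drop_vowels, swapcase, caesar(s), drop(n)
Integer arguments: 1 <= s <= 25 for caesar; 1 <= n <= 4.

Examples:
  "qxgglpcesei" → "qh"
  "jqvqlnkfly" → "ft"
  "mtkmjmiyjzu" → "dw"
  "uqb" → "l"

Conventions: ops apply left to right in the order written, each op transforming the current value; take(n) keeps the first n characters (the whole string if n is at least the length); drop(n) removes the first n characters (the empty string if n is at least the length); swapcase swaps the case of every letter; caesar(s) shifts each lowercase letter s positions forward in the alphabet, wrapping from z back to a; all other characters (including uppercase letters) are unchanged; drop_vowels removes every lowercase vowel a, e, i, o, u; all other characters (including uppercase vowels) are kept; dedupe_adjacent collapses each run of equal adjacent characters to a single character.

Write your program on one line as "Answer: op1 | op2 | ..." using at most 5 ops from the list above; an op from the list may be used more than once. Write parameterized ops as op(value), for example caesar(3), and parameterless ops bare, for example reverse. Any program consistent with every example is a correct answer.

drop_vowels | take(3) | reverse | caesar(10) | drop_vowels

Check, running the answer program on each example:
  "qxgglpcesei" -> "qxgglpcs" -> "qxg" -> "gxq" -> "qha" -> "qh"
  "jqvqlnkfly" -> "jqvqlnkfly" -> "jqv" -> "vqj" -> "fat" -> "ft"
  "mtkmjmiyjzu" -> "mtkmjmyjz" -> "mtk" -> "ktm" -> "udw" -> "dw"
  "uqb" -> "qb" -> "qb" -> "bq" -> "la" -> "l"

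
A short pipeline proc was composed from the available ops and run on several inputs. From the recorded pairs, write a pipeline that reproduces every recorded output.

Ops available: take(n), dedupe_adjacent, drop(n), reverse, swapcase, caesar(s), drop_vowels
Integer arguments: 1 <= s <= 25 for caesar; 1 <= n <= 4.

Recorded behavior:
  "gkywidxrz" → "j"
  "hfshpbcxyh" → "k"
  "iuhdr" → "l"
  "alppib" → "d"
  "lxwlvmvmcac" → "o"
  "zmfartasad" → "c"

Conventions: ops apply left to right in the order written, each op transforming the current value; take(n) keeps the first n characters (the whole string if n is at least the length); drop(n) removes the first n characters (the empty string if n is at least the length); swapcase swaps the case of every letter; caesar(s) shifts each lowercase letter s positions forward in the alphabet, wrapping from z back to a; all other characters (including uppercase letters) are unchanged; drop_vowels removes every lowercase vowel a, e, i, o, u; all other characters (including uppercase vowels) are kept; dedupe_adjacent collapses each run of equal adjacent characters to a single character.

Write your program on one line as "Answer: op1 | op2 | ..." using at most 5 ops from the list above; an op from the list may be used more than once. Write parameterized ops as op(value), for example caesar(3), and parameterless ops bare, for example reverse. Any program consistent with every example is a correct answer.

caesar(1) | take(4) | take(1) | caesar(2)

Check, running the answer program on each example:
  "gkywidxrz" -> "hlzxjeysa" -> "hlzx" -> "h" -> "j"
  "hfshpbcxyh" -> "igtiqcdyzi" -> "igti" -> "i" -> "k"
  "iuhdr" -> "jvies" -> "jvie" -> "j" -> "l"
  "alppib" -> "bmqqjc" -> "bmqq" -> "b" -> "d"
  "lxwlvmvmcac" -> "myxmwnwndbd" -> "myxm" -> "m" -> "o"
  "zmfartasad" -> "angbsubtbe" -> "angb" -> "a" -> "c"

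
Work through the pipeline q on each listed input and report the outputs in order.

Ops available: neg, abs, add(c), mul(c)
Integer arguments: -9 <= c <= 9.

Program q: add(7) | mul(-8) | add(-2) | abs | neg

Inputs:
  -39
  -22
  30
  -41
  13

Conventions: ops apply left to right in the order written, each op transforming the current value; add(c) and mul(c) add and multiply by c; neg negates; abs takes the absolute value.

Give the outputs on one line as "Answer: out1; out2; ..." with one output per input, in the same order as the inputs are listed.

-254; -118; -298; -270; -162

Execution, op by op:
  -39 -> -32 -> 256 -> 254 -> 254 -> -254
  -22 -> -15 -> 120 -> 118 -> 118 -> -118
  30 -> 37 -> -296 -> -298 -> 298 -> -298
  -41 -> -34 -> 272 -> 270 -> 270 -> -270
  13 -> 20 -> -160 -> -162 -> 162 -> -162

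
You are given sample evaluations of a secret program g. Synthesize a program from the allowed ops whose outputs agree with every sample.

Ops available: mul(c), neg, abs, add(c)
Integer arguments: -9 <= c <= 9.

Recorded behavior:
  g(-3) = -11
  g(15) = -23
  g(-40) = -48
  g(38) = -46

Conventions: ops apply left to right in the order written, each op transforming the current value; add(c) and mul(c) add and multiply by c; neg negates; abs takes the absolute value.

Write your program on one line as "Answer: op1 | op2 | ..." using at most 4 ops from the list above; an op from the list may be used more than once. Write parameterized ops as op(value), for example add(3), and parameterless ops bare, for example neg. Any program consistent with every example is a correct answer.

abs | neg | add(-8)

Check, running the answer program on each example:
  -3 -> 3 -> -3 -> -11
  15 -> 15 -> -15 -> -23
  -40 -> 40 -> -40 -> -48
  38 -> 38 -> -38 -> -46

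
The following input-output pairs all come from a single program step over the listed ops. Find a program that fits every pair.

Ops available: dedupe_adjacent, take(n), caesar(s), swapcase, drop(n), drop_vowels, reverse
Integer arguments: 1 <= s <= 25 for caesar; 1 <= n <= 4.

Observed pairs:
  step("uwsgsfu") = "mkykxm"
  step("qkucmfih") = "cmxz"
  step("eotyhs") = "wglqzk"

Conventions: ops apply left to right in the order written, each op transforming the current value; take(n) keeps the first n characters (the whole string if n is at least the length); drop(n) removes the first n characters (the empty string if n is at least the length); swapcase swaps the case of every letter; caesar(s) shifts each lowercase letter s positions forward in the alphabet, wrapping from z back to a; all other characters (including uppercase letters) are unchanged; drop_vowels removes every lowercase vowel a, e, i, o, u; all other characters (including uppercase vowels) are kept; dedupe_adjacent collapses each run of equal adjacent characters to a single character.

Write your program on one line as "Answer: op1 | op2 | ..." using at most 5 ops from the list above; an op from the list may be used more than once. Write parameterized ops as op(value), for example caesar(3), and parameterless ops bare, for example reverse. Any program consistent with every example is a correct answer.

reverse | caesar(18) | reverse | drop_vowels

Check, running the answer program on each example:
  "uwsgsfu" -> "ufsgswu" -> "mxkykom" -> "mokykxm" -> "mkykxm"
  "qkucmfih" -> "hifmcukq" -> "zaxeumci" -> "icmuexaz" -> "cmxz"
  "eotyhs" -> "shytoe" -> "kzqlgw" -> "wglqzk" -> "wglqzk"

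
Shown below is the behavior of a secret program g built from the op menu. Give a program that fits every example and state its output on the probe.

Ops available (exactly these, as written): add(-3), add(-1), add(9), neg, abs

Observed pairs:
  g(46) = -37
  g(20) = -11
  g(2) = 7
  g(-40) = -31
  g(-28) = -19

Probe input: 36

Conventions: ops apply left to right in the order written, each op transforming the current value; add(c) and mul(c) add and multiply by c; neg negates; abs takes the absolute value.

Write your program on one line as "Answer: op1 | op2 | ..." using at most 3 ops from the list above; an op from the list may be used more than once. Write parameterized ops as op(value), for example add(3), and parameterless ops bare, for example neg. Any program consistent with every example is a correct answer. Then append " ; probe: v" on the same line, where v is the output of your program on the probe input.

abs | neg | add(9) ; probe: -27

Check, running the answer program on each example:
  46 -> 46 -> -46 -> -37
  20 -> 20 -> -20 -> -11
  2 -> 2 -> -2 -> 7
  -40 -> 40 -> -40 -> -31
  -28 -> 28 -> -28 -> -19
  probe: 36 -> 36 -> -36 -> -27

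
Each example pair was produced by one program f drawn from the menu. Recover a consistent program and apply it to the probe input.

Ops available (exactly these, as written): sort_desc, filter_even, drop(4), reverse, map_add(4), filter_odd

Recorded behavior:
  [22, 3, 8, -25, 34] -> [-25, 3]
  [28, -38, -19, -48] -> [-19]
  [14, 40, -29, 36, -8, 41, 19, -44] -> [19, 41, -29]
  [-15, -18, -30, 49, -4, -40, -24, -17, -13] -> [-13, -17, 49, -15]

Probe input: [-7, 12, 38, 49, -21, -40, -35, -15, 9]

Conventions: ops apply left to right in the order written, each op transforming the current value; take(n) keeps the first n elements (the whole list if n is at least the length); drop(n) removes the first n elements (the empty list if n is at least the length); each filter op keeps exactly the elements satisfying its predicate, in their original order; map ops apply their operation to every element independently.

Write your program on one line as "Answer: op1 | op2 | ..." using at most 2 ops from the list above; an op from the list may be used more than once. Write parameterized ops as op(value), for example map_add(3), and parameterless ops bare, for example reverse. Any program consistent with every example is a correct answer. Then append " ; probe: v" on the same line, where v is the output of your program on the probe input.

reverse | filter_odd ; probe: [9, -15, -35, -21, 49, -7]

Check, running the answer program on each example:
  [22, 3, 8, -25, 34] -> [34, -25, 8, 3, 22] -> [-25, 3]
  [28, -38, -19, -48] -> [-48, -19, -38, 28] -> [-19]
  [14, 40, -29, 36, -8, 41, 19, -44] -> [-44, 19, 41, -8, 36, -29, 40, 14] -> [19, 41, -29]
  [-15, -18, -30, 49, -4, -40, -24, -17, -13] -> [-13, -17, -24, -40, -4, 49, -30, -18, -15] -> [-13, -17, 49, -15]
  probe: [-7, 12, 38, 49, -21, -40, -35, -15, 9] -> [9, -15, -35, -40, -21, 49, 38, 12, -7] -> [9, -15, -35, -21, 49, -7]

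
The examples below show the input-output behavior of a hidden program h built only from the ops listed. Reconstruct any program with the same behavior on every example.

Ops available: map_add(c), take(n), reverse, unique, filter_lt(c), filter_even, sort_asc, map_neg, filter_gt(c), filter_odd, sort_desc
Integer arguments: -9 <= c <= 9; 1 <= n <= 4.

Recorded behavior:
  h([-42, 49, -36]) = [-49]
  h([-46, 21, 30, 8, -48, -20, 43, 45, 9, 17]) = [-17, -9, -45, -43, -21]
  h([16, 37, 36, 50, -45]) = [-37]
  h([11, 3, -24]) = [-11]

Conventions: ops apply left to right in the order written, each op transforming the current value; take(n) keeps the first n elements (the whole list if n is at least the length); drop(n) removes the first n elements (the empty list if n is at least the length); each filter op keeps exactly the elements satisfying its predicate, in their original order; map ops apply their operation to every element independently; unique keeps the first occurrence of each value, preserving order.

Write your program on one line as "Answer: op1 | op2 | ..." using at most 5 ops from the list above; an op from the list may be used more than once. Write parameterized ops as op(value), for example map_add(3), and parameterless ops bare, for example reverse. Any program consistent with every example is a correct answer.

filter_odd | reverse | map_neg | filter_lt(-3)

Check, running the answer program on each example:
  [-42, 49, -36] -> [49] -> [49] -> [-49] -> [-49]
  [-46, 21, 30, 8, -48, -20, 43, 45, 9, 17] -> [21, 43, 45, 9, 17] -> [17, 9, 45, 43, 21] -> [-17, -9, -45, -43, -21] -> [-17, -9, -45, -43, -21]
  [16, 37, 36, 50, -45] -> [37, -45] -> [-45, 37] -> [45, -37] -> [-37]
  [11, 3, -24] -> [11, 3] -> [3, 11] -> [-3, -11] -> [-11]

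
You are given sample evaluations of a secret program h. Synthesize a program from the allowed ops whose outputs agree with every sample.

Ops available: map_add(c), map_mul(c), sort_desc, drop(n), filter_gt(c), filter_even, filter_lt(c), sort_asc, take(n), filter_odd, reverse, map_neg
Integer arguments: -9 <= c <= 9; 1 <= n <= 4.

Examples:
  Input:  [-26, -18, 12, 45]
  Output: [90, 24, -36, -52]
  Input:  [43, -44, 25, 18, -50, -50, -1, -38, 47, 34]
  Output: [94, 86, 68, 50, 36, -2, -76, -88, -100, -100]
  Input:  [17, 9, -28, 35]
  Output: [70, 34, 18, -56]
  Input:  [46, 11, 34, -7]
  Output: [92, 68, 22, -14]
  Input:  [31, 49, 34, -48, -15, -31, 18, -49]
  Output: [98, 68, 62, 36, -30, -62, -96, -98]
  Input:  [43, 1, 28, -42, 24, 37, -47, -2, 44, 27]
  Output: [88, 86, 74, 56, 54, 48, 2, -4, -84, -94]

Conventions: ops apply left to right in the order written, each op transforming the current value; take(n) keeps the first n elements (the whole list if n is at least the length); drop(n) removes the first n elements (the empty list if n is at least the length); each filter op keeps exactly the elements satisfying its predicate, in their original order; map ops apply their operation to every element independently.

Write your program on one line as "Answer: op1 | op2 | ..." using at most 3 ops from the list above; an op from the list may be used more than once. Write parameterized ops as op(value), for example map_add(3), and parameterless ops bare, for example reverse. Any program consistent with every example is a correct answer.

sort_asc | sort_desc | map_mul(2)

Check, running the answer program on each example:
  [-26, -18, 12, 45] -> [-26, -18, 12, 45] -> [45, 12, -18, -26] -> [90, 24, -36, -52]
  [43, -44, 25, 18, -50, -50, -1, -38, 47, 34] -> [-50, -50, -44, -38, -1, 18, 25, 34, 43, 47] -> [47, 43, 34, 25, 18, -1, -38, -44, -50, -50] -> [94, 86, 68, 50, 36, -2, -76, -88, -100, -100]
  [17, 9, -28, 35] -> [-28, 9, 17, 35] -> [35, 17, 9, -28] -> [70, 34, 18, -56]
  [46, 11, 34, -7] -> [-7, 11, 34, 46] -> [46, 34, 11, -7] -> [92, 68, 22, -14]
  [31, 49, 34, -48, -15, -31, 18, -49] -> [-49, -48, -31, -15, 18, 31, 34, 49] -> [49, 34, 31, 18, -15, -31, -48, -49] -> [98, 68, 62, 36, -30, -62, -96, -98]
  [43, 1, 28, -42, 24, 37, -47, -2, 44, 27] -> [-47, -42, -2, 1, 24, 27, 28, 37, 43, 44] -> [44, 43, 37, 28, 27, 24, 1, -2, -42, -47] -> [88, 86, 74, 56, 54, 48, 2, -4, -84, -94]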